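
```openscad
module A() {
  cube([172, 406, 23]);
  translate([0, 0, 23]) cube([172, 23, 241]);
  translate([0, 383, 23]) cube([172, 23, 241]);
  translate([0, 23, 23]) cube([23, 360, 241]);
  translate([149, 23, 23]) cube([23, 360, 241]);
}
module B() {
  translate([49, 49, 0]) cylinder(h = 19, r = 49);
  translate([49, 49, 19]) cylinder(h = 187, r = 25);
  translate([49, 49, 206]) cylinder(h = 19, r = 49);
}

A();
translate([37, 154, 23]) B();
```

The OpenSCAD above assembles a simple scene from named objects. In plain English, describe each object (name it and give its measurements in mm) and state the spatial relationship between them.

A is an open-topped rectangular box: outside dimensions 172×406×264 mm, with a uniform wall and base thickness of 23 mm. The base is a full 172×406 slab on the floor; four walls sit on top of the base. The front and back walls (the −y and +y sides) span the full width; the two side walls fit between them.

B is a spool: two coaxial disc flanges of radius 49 mm and thickness 19 mm, joined by a core cylinder of radius 25 mm and height 187 mm. The lower flange rests on z = 0 and the three cylinders share a vertical axis.

The spool sits inside the open box, centred.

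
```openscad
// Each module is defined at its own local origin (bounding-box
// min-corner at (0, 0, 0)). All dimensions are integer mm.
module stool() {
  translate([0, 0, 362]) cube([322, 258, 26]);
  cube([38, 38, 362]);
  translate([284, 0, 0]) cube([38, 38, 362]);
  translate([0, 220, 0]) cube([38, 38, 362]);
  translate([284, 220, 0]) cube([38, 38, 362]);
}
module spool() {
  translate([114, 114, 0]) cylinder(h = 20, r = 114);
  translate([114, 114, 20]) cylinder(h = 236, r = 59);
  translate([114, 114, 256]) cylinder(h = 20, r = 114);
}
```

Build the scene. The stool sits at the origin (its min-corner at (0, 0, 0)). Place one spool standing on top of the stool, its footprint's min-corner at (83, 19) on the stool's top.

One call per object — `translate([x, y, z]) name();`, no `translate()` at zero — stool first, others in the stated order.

stool();
translate([83, 19, 388]) spool();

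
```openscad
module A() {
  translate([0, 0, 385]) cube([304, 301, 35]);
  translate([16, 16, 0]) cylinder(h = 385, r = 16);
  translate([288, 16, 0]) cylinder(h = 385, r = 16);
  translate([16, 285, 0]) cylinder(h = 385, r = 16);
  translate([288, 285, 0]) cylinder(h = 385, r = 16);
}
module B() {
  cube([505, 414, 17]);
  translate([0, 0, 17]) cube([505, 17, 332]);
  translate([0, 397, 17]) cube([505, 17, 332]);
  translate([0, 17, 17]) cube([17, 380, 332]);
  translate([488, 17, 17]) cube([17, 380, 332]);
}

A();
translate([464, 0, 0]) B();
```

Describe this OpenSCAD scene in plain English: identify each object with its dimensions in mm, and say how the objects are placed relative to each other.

A is a simple wooden stool: a rectangular seat 304 mm (x) by 301 mm (y), 35 mm thick, top face at z = 420 mm, on four round legs, each 32 mm in diameter. The legs rest on z = 0, each leg's axis is inset half a diameter from the nearest pair of seat edges (so the leg's bounding box is flush with the corner).

B is an open-topped rectangular box: outside dimensions 505×414×349 mm, with a uniform wall and base thickness of 17 mm. The base is a full 505×414 slab on the floor; four walls sit on top of the base. The front and back walls (the −y and +y sides) span the full width; the two side walls fit between them.

The open box is on the floor beside the stool on its +x side.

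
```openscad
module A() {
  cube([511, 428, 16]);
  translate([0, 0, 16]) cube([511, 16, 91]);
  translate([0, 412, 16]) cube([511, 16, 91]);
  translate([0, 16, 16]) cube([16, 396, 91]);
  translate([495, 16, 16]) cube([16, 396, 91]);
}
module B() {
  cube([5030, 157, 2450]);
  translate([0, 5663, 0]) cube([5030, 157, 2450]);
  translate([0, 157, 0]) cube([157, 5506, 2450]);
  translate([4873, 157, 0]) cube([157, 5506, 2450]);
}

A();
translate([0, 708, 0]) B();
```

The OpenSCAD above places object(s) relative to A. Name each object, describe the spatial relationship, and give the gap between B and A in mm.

The house frame's nearest face is 280 mm from the open box's +y face.

A is an open box. B is a house frame. The house frame is on the floor beside the open box on its +y side. The gap between the house frame and the open box is 280 mm.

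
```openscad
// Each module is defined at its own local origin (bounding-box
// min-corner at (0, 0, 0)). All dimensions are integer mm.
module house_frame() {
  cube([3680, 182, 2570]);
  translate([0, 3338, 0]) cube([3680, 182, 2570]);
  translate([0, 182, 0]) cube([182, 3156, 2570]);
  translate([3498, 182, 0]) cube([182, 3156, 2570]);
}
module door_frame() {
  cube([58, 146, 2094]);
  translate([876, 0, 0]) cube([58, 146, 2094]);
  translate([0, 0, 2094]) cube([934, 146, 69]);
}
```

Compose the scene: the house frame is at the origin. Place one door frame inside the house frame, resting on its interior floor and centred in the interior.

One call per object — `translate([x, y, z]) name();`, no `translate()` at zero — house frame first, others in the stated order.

house_frame();
translate([1373, 1687, 0]) door_frame();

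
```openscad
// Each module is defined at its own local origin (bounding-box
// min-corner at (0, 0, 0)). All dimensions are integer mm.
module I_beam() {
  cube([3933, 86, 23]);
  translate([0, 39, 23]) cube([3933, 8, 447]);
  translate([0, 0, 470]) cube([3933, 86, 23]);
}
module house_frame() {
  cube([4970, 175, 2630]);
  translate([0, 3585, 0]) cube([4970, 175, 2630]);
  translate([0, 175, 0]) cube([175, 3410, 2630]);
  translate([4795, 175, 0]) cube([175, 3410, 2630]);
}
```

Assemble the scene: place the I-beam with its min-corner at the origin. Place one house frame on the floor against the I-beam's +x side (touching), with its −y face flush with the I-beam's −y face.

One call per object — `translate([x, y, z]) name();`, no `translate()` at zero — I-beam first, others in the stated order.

I_beam();
translate([3933, 0, 0]) house_frame();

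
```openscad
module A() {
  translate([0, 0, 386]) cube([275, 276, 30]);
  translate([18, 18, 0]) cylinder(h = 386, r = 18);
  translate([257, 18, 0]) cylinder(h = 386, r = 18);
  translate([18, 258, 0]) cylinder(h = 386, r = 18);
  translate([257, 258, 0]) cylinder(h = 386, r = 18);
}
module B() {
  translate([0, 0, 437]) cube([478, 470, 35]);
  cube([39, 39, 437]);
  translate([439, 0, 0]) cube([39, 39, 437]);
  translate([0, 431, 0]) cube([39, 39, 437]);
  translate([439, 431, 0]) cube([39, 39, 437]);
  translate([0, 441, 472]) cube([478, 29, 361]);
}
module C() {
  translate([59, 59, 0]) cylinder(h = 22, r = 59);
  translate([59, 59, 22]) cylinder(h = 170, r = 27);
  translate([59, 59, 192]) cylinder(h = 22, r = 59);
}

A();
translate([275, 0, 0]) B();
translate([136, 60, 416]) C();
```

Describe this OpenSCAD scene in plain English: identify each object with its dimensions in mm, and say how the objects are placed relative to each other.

A is a four-legged stool. The seat is 275×276 mm, 30 mm thick, top at z = 416 mm. It stands on four round legs, each 36 mm in diameter, from z = 0 to the seat underside, each leg's axis is inset half a diameter from the nearest pair of seat edges (so the leg's bounding box is flush with the corner).

B is a chair. The seat is a 478×470×35 mm slab with its top at z = 472 mm, on four 39×39 mm corner legs (flush with the seat edges, standing on z = 0). A flat backrest 29 mm thick, 361 mm tall, spans the full seat width and rises from the seat top along its +y edge, rear face flush with the rear of the seat.

C is a spool: two coaxial disc flanges of radius 59 mm and thickness 22 mm, joined by a core cylinder of radius 27 mm and height 170 mm. The lower flange rests on z = 0 and the three cylinders share a vertical axis.

The chair is against the stool's +x side, with their −y faces flush. The spool is on top of the stool.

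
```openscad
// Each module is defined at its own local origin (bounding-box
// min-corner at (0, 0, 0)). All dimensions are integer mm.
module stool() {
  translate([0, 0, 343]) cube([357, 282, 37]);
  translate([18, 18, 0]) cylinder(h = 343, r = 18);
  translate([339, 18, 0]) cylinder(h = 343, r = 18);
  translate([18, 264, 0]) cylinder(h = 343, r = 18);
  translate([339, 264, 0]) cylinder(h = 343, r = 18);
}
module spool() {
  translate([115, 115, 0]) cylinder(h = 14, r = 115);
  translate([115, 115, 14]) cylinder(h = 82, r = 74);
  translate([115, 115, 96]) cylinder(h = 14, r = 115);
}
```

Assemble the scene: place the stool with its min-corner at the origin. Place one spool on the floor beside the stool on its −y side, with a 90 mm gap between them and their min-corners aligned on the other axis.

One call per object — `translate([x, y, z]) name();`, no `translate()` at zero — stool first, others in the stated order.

stool();
translate([0, -320, 0]) spool();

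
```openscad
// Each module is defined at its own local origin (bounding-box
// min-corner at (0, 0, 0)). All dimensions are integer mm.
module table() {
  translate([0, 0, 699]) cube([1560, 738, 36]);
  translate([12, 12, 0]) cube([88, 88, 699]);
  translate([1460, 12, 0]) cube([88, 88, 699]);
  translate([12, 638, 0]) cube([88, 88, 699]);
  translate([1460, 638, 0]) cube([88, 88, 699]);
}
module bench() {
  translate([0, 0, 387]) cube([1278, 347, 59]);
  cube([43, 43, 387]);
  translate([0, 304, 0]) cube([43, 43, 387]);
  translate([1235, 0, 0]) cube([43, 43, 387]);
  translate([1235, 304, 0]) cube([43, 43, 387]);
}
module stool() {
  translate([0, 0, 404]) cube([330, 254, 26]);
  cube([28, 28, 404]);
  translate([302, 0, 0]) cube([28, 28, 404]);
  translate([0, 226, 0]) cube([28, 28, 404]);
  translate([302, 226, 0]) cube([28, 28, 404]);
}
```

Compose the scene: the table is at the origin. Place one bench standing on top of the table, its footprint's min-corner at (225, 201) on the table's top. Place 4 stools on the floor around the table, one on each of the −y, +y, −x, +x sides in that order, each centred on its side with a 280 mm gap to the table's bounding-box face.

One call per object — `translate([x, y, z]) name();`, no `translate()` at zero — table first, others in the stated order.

table();
translate([225, 201, 735]) bench();
translate([615, -534, 0]) stool();
translate([615, 1018, 0]) stool();
translate([-610, 242, 0]) stool();
translate([1840, 242, 0]) stool();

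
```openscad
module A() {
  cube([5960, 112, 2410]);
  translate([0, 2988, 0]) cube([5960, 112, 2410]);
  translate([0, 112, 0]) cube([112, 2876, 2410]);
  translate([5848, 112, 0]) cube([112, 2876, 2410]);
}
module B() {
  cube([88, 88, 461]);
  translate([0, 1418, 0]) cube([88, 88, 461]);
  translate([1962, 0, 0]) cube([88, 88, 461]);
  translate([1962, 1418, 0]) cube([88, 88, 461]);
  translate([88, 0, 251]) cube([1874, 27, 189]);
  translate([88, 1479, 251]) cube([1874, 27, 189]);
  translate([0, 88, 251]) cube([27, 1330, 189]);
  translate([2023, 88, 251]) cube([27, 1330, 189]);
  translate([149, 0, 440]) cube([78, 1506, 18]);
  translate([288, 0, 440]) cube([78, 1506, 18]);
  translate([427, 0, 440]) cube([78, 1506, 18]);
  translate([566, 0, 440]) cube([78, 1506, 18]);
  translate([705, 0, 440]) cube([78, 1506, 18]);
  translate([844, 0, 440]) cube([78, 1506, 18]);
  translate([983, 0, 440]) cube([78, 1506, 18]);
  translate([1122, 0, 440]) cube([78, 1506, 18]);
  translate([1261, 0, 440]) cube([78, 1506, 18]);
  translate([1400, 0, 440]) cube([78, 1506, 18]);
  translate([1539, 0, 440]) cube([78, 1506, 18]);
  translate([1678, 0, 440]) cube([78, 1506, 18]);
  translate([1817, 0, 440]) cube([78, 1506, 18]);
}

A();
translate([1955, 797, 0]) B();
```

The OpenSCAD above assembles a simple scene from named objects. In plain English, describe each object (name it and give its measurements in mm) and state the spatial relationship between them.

A is the wall frame of a small rectangular building: four walls, each 2410 mm tall and 112 mm thick, enclosing a footprint 5960 mm (x) by 3100 mm (y) outside-to-outside, with no floor or roof. The front and back walls (the −y and +y sides) span the full width; the two side walls fit between them.

B is a bed frame 2050 mm long (x) by 1506 mm wide (y). Four 88×88 mm corner posts, 461 mm tall, at the corners of the footprint. Four rails of 27 mm thickness and 189 mm height run between adjacent posts with their undersides at z = 251 mm, their outer faces flush with the outside of the frame (the two x-running rails run between the posts' inner faces; the two y-running rails run between the posts' inner faces). 13 slats, each 78 mm wide (x) and 18 mm thick, lie across the top of the two x-running rails, running the full 1506 mm width of the frame in y; the slats are evenly spaced along x between the inner faces of the end posts with equal gaps (rounded down to the nearest mm) at the −x end and between each pair — any rounding remainder accumulates at the +x end.

The bed frame sits inside the house frame, centred.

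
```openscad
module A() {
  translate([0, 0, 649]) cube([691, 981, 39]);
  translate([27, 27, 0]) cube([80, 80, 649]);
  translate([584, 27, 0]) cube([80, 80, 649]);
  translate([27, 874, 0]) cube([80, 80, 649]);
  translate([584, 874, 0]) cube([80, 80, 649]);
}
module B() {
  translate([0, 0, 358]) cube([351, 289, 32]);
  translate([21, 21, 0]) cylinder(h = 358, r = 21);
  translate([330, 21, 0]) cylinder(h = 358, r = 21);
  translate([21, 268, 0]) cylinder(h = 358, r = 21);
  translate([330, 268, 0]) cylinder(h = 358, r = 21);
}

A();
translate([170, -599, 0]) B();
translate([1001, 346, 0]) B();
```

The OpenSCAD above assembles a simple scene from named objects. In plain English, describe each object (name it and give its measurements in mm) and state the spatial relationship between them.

A is a rectangular dining table. The top is 691×981×39 mm with its upper surface at z = 688 mm. It stands on four 80×80 mm square legs, each inset 27 mm from the nearest pair of top edges, running from the floor to the underside of the top.

B is a four-legged stool. The seat is a 351×289×32 mm slab whose top surface is at z = 390 mm; four round legs, each 42 mm in diameter, run from the floor (z = 0) to the underside of the seat, each leg's axis is inset half a diameter from the nearest pair of seat edges (so the leg's bounding box is flush with the corner).

Two stools sit around the table at the −y, +x sides.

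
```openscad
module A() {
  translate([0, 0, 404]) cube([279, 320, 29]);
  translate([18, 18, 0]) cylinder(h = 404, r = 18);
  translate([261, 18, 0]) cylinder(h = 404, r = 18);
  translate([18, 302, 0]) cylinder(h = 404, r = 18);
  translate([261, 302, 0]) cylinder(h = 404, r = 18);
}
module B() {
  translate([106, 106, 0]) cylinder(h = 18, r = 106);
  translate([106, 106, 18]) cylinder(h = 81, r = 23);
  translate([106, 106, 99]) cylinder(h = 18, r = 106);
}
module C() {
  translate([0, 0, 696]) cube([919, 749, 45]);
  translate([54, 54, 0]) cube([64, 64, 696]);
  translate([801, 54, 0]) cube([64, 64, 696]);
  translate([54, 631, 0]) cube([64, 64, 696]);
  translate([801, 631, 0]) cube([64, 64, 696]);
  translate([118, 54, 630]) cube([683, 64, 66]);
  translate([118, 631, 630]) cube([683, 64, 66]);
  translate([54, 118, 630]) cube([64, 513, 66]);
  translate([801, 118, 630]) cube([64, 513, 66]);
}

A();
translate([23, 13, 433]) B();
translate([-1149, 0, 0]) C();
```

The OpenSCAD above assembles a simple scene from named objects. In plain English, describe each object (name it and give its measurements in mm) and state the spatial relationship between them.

A is a four-legged stool. The seat is 279×320 mm, 29 mm thick, top at z = 433 mm. It stands on four round legs, each 36 mm in diameter, from z = 0 to the seat underside, each leg's axis is inset half a diameter from the nearest pair of seat edges (so the leg's bounding box is flush with the corner).

B is a spool: two coaxial disc flanges of radius 106 mm and thickness 18 mm, joined by a core cylinder of radius 23 mm and height 81 mm. The lower flange rests on z = 0 and the three cylinders share a vertical axis.

C is a rectangular dining table. The top is 919×749×45 mm with its upper surface at z = 741 mm. It stands on four 64×64 mm square legs, each inset 54 mm from the nearest pair of top edges, running from the floor to the underside of the top. Four apron rails, 64 mm thick and 66 mm tall, run between adjacent legs with their top edges flush with the underside of the top and their outer faces flush with the legs' outer faces.

The spool is on top of the stool. The table is on the floor beside the stool on its −x side.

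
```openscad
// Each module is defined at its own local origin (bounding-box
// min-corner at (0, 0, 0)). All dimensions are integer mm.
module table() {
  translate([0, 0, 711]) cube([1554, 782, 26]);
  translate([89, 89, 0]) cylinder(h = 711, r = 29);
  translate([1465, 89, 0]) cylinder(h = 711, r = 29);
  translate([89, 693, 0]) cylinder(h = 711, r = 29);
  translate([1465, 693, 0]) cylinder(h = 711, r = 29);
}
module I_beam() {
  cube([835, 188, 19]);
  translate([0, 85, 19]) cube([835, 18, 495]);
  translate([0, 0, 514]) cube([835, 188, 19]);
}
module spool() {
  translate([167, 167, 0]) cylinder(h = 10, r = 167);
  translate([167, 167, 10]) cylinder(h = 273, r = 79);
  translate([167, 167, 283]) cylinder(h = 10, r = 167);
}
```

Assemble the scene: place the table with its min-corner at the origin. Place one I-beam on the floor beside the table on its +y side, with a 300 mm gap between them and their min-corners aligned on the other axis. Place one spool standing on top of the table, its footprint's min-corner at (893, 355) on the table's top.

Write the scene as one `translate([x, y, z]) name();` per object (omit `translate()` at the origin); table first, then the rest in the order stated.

table();
translate([0, 1082, 0]) I_beam();
translate([893, 355, 737]) spool();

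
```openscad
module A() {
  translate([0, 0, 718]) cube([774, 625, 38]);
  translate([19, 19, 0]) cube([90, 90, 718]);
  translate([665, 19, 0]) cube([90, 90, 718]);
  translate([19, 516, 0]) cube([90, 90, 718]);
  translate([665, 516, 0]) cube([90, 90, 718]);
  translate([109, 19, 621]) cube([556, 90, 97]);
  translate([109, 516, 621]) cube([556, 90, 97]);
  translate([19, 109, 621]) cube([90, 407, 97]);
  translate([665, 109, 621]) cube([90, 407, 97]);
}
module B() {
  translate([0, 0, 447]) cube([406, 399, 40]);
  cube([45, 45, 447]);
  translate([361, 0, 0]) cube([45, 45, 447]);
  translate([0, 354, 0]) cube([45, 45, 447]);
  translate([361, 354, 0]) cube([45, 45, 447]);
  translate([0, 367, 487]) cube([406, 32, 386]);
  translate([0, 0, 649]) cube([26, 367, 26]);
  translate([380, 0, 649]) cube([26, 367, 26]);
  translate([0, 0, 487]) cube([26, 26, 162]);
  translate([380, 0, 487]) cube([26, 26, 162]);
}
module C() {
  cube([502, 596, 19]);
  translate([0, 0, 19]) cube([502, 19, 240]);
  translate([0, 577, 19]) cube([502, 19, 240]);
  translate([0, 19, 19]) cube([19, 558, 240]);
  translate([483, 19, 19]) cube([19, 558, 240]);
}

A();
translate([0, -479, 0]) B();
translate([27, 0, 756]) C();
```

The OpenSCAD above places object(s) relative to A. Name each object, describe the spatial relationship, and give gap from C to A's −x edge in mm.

The open box's min-x is at 27; the table's min-x is 0; gap = 27 mm.

A is a table. B is a chair. C is an open box. The chair is on the floor beside the table on its −y side. The open box is on top of the table. The gap from the open box to the table's −x edge is 27 mm.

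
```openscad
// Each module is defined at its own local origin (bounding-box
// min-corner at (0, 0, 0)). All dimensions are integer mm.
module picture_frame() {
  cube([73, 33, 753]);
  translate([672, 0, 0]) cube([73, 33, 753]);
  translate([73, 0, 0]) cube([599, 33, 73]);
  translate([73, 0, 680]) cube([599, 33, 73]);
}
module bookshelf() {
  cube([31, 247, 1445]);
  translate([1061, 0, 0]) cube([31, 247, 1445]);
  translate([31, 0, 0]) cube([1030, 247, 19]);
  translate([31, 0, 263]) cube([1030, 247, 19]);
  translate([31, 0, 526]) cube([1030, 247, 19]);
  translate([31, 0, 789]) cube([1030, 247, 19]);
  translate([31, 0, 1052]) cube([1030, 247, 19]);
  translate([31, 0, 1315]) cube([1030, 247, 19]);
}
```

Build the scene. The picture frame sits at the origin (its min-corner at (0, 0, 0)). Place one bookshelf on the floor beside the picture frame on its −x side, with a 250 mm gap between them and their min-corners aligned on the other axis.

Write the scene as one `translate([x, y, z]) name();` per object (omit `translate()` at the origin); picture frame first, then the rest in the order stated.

picture_frame();
translate([-1342, 0, 0]) bookshelf();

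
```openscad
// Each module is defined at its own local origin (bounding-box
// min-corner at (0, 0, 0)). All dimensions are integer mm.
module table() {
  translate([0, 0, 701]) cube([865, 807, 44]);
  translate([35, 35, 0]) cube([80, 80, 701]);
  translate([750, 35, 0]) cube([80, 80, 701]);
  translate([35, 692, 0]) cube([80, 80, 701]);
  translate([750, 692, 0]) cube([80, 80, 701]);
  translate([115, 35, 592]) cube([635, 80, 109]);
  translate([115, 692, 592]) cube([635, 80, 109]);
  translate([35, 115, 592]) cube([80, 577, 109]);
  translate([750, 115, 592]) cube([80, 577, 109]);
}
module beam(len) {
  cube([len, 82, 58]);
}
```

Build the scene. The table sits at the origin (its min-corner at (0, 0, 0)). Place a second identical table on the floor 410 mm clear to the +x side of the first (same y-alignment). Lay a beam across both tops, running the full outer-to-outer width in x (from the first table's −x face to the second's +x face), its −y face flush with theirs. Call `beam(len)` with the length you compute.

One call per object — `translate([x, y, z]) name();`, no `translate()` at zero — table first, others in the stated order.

table();
translate([1275, 0, 0]) table();
translate([0, 0, 745]) beam(2140);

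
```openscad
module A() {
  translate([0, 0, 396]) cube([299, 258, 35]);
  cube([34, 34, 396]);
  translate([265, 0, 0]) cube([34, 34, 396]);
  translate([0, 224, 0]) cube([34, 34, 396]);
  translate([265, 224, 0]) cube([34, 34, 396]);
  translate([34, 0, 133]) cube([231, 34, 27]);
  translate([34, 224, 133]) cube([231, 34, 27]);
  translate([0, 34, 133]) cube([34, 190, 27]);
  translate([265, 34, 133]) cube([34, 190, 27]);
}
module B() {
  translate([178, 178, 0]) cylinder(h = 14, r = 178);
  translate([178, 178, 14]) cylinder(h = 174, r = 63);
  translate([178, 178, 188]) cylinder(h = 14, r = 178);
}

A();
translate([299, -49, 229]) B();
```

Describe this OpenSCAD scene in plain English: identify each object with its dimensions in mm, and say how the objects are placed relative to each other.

A is a simple wooden stool: a rectangular seat 299 mm (x) by 258 mm (y), 35 mm thick, top face at z = 431 mm, on four square legs, each 34×34 mm in cross-section. The legs rest on z = 0, each flush with a corner of the seat. Four stretchers, 34 mm wide and 27 mm tall, connect adjacent legs with their undersides at z = 133 mm, each running between the inner faces of the legs it joins and aligned with the legs' outer faces on the other axis.

B is a spool: two coaxial disc flanges of radius 178 mm and thickness 14 mm, joined by a core cylinder of radius 63 mm and height 174 mm. The lower flange rests on z = 0 and the three cylinders share a vertical axis.

The spool is beside the stool with their tops flush at z = 431.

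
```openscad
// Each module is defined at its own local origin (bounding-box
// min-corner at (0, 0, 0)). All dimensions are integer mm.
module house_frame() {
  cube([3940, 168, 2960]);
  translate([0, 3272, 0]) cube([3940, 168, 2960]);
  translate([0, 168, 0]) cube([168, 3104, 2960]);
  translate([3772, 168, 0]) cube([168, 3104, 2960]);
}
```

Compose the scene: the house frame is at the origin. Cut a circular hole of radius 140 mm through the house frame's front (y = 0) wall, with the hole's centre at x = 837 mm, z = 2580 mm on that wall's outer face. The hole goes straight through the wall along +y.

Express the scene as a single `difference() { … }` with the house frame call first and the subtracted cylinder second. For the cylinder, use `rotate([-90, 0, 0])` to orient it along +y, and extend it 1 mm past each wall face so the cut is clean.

difference() {
  house_frame();
  translate([837, -1, 2580]) rotate([-90, 0, 0]) cylinder(h = 170, r = 140);
}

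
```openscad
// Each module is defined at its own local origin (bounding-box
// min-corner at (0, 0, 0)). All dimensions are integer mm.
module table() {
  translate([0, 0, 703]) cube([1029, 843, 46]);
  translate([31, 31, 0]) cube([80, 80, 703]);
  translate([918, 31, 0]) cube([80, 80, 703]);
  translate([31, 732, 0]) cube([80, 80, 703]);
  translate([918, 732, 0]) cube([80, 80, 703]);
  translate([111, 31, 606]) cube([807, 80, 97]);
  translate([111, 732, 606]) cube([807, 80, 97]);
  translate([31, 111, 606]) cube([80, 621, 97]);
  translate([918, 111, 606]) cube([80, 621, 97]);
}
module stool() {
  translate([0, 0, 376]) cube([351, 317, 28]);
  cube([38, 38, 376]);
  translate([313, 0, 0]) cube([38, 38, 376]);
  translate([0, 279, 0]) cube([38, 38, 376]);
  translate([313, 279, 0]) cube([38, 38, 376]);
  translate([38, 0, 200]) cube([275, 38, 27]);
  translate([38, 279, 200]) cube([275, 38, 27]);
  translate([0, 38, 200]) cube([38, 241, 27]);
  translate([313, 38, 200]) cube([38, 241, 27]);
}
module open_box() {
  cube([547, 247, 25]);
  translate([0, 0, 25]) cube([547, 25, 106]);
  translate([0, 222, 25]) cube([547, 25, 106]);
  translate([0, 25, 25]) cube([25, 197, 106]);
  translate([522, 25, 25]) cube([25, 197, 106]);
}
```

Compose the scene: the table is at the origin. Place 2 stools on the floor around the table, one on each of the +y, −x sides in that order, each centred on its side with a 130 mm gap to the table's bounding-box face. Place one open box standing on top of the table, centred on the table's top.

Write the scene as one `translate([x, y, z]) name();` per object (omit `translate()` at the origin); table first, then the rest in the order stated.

table();
translate([339, 973, 0]) stool();
translate([-481, 263, 0]) stool();
translate([241, 298, 749]) open_box();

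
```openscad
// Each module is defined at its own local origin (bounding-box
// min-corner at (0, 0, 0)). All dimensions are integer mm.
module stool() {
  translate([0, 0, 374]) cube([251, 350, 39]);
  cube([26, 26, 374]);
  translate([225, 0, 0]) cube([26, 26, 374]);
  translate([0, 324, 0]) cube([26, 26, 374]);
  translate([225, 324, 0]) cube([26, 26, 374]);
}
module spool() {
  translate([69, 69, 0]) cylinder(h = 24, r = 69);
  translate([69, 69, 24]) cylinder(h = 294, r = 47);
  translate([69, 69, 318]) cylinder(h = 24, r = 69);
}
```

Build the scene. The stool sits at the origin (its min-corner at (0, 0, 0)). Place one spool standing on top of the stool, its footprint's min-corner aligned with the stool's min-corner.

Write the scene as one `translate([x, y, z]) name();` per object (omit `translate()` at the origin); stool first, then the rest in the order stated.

stool();
translate([0, 0, 413]) spool();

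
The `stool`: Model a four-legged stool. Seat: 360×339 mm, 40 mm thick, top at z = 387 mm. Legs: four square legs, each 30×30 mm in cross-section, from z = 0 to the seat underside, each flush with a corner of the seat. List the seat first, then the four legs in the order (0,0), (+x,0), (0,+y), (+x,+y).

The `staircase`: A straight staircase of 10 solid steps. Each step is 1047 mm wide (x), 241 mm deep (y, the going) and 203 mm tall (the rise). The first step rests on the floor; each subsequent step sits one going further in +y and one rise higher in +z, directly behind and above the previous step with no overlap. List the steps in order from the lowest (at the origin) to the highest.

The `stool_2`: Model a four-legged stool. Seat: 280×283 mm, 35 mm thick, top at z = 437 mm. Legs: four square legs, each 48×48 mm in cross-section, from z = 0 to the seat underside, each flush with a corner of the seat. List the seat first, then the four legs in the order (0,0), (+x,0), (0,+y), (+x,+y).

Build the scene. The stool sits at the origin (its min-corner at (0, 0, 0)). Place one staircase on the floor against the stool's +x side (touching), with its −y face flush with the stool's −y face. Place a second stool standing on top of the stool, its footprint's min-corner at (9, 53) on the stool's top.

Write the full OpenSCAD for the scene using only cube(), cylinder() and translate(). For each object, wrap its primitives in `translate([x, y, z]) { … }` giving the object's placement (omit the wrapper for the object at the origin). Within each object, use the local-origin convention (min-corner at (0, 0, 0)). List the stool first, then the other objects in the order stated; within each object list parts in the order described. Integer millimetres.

translate([0, 0, 347]) cube([360, 339, 40]);
cube([30, 30, 347]);
translate([330, 0, 0]) cube([30, 30, 347]);
translate([0, 309, 0]) cube([30, 30, 347]);
translate([330, 309, 0]) cube([30, 30, 347]);
translate([360, 0, 0]) {
  cube([1047, 241, 203]);
  translate([0, 241, 203]) cube([1047, 241, 203]);
  translate([0, 482, 406]) cube([1047, 241, 203]);
  translate([0, 723, 609]) cube([1047, 241, 203]);
  translate([0, 964, 812]) cube([1047, 241, 203]);
  translate([0, 1205, 1015]) cube([1047, 241, 203]);
  translate([0, 1446, 1218]) cube([1047, 241, 203]);
  translate([0, 1687, 1421]) cube([1047, 241, 203]);
  translate([0, 1928, 1624]) cube([1047, 241, 203]);
  translate([0, 2169, 1827]) cube([1047, 241, 203]);
}
translate([9, 53, 387]) {
  translate([0, 0, 402]) cube([280, 283, 35]);
  cube([48, 48, 402]);
  translate([232, 0, 0]) cube([48, 48, 402]);
  translate([0, 235, 0]) cube([48, 48, 402]);
  translate([232, 235, 0]) cube([48, 48, 402]);
}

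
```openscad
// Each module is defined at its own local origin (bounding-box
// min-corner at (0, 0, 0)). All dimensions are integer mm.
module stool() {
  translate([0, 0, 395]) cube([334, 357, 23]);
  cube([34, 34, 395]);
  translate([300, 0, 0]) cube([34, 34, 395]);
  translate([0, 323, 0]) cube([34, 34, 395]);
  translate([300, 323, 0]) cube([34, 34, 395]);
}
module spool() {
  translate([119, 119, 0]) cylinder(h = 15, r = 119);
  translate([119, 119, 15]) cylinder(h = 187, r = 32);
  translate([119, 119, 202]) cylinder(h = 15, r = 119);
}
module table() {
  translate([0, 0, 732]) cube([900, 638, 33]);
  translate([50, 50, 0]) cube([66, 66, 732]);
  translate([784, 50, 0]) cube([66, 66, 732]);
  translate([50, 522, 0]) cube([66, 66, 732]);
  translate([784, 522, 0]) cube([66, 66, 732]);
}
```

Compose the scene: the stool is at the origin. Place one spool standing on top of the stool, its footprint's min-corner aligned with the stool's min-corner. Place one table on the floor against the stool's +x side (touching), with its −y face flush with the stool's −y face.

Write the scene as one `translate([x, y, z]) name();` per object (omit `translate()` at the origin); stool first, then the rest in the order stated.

stool();
translate([0, 0, 418]) spool();
translate([334, 0, 0]) table();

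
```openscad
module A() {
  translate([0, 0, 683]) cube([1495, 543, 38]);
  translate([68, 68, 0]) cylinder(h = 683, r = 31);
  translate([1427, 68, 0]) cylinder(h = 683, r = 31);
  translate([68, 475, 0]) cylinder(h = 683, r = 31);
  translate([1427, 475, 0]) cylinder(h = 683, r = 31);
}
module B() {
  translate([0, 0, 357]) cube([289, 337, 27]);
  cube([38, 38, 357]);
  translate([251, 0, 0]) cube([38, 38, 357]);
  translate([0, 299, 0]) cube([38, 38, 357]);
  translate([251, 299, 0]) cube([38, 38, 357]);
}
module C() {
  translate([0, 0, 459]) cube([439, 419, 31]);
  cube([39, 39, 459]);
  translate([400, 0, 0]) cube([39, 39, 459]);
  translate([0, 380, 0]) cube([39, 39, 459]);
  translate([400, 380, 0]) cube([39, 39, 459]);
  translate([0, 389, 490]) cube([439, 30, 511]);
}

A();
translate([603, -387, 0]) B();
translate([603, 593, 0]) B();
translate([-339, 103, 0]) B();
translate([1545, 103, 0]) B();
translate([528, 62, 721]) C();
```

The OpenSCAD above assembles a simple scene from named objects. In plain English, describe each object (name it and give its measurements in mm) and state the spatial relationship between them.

A is a rectangular dining table. The top is 1495×543×38 mm with its upper surface at z = 721 mm. It stands on four round legs of 62 mm diameter, each leg's bounding box inset 37 mm from the nearest pair of top edges, running from the floor to the underside of the top.

B is a four-legged stool. The seat is 289×337 mm, 27 mm thick, top at z = 384 mm. It stands on four square legs, each 38×38 mm in cross-section, from z = 0 to the seat underside, each flush with a corner of the seat.

C is a chair: 439×419 mm seat, 31 mm thick, top at z = 490 mm, on four 39 mm square corner legs flush with the seat edges. A 30 mm thick backrest slab spans the full seat width, extending 511 mm above the seat top, its back face flush with the seat's +y edge.

Four stools sit around the table at the −y, +y, −x, +x sides. The chair is on top of the table, centred.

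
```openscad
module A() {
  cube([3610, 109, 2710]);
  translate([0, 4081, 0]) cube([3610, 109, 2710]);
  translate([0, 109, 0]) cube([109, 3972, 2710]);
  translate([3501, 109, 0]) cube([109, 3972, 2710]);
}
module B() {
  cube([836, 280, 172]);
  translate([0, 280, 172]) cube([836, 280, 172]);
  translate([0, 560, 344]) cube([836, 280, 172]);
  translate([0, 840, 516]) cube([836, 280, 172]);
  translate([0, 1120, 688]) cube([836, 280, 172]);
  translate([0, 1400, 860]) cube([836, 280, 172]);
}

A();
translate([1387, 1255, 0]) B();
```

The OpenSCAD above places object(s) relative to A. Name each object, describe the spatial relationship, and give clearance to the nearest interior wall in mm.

Clearances: x = 1278, y = 1146; minimum 1146 mm.

A is a house frame. B is a staircase. The staircase sits inside the house frame, centred. The clearance to the nearest interior wall is 1146 mm.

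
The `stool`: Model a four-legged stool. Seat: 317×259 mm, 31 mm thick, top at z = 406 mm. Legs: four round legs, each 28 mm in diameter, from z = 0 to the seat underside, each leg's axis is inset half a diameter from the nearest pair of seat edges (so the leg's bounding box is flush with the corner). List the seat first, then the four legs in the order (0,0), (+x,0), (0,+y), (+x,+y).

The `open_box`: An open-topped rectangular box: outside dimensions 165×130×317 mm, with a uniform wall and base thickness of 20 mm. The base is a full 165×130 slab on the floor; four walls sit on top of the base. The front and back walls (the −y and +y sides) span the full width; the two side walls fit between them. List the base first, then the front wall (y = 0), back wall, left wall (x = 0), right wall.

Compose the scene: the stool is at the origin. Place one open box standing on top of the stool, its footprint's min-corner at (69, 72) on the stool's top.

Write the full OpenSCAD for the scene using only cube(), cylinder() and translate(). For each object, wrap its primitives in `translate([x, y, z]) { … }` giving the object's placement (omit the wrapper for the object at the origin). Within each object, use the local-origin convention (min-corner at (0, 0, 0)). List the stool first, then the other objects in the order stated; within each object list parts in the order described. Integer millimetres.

translate([0, 0, 375]) cube([317, 259, 31]);
translate([14, 14, 0]) cylinder(h = 375, r = 14);
translate([303, 14, 0]) cylinder(h = 375, r = 14);
translate([14, 245, 0]) cylinder(h = 375, r = 14);
translate([303, 245, 0]) cylinder(h = 375, r = 14);
translate([69, 72, 406]) {
  cube([165, 130, 20]);
  translate([0, 0, 20]) cube([165, 20, 297]);
  translate([0, 110, 20]) cube([165, 20, 297]);
  translate([0, 20, 20]) cube([20, 90, 297]);
  translate([145, 20, 20]) cube([20, 90, 297]);
}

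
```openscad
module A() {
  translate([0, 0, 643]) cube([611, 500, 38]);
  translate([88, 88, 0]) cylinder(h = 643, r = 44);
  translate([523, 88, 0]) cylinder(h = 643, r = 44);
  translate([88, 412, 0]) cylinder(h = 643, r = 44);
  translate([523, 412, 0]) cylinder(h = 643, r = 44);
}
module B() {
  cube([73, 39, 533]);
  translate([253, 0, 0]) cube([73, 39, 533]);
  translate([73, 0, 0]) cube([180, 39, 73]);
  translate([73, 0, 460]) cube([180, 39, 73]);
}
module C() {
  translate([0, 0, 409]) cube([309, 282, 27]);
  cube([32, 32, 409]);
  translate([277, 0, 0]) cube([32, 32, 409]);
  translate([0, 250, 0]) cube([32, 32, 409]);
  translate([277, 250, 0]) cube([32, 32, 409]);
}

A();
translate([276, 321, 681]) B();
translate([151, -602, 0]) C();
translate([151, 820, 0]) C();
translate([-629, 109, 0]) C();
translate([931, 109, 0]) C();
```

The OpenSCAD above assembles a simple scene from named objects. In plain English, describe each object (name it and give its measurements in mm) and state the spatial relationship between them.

A is a rectangular dining table. The top is 611×500×38 mm with its upper surface at z = 681 mm. It stands on four round legs of 88 mm diameter, each leg's bounding box inset 44 mm from the nearest pair of top edges, running from the floor to the underside of the top.

B is a rectangular picture frame lying in the x–z plane (depth along y). The opening is 180 mm wide (x) by 387 mm tall (z), surrounded by a border 73 mm wide on all four sides. The frame is 39 mm deep and is made of two full-height vertical stiles with two horizontal rails fitted between them.

C is a four-legged stool. The seat is 309×282 mm, 27 mm thick, top at z = 436 mm. It stands on four square legs, each 32×32 mm in cross-section, from z = 0 to the seat underside, each flush with a corner of the seat.

The picture frame is on top of the table. Four stools sit around the table at the −y, +y, −x, +x sides.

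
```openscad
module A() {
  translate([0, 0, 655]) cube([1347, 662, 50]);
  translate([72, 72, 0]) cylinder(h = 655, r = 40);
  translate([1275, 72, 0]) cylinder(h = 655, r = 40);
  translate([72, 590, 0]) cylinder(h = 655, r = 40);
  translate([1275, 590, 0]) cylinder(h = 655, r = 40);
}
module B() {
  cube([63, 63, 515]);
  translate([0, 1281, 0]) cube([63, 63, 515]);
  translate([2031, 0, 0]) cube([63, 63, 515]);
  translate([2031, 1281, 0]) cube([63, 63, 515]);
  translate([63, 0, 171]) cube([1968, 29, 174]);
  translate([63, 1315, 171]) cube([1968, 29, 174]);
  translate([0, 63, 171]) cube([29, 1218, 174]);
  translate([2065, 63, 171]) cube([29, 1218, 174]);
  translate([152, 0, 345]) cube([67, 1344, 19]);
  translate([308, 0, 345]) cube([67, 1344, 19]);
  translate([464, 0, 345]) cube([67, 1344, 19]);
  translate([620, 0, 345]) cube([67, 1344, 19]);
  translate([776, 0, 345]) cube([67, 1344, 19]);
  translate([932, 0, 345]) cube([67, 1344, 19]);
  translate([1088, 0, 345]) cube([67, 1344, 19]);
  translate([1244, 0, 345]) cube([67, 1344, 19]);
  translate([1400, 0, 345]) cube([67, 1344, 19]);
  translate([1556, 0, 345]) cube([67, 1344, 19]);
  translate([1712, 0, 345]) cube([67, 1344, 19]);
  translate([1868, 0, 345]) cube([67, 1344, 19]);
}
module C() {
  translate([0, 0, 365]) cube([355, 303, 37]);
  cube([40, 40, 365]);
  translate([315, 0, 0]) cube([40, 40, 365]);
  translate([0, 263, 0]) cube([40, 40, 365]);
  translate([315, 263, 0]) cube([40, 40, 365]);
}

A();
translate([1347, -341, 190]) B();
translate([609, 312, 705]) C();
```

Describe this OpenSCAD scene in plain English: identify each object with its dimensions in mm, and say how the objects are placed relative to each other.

A is a table with a 1347×662 mm rectangular top, 50 mm thick, top surface at z = 705 mm, supported by four round legs of 80 mm diameter, each leg's bounding box inset 32 mm from the nearest pair of top edges, running from the floor.

B is a bed frame 2094 mm long (x) by 1344 mm wide (y). Four 63×63 mm corner posts, 515 mm tall, at the corners of the footprint. Four rails of 29 mm thickness and 174 mm height run between adjacent posts with their undersides at z = 171 mm, their outer faces flush with the outside of the frame (the two x-running rails run between the posts' inner faces; the two y-running rails run between the posts' inner faces). 12 slats, each 67 mm wide (x) and 19 mm thick, lie across the top of the two x-running rails, running the full 1344 mm width of the frame in y; the slats are evenly spaced along x between the inner faces of the end posts with equal gaps (rounded down to the nearest mm) at the −x end and between each pair — any rounding remainder accumulates at the +x end.

C is a simple wooden stool: a rectangular seat 355 mm (x) by 303 mm (y), 37 mm thick, top face at z = 402 mm, on four square legs, each 40×40 mm in cross-section. The legs rest on z = 0, each flush with a corner of the seat.

The bed frame is beside the table with their tops flush at z = 705. The stool is on top of the table.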